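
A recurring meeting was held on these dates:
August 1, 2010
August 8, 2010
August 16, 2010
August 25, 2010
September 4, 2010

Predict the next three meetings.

Gaps: 7, 8, 9, 10 days — each gap is 1 larger than the previous one.
Next gap: 11 days. September 4, 2010 + 11 days = September 15, 2010.
Next gap: 12 days. September 15, 2010 + 12 days = September 27, 2010.
Next gap: 13 days. September 27, 2010 + 13 days = October 10, 2010.

September 15, 2010; September 27, 2010; October 10, 2010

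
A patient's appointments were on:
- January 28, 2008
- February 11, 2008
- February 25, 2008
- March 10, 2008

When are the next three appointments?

March 24, 2008; April 7, 2008; April 21, 2008

The spacing is 14, 14, 14 days — always 14 days.
March 10, 2008 + 14 days = March 24, 2008.
March 24, 2008 + 14 days = April 7, 2008.
April 7, 2008 + 14 days = April 21, 2008.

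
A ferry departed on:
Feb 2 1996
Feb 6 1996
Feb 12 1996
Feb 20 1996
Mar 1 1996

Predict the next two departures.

Mar 13 1996, Mar 27 1996

Gaps: 4, 6, 8, 10 days — each gap is 2 larger than the previous one.
Next gap: 12 days. Mar 1 1996 + 12 days = Mar 13 1996.
Next gap: 14 days. Mar 13 1996 + 14 days = Mar 27 1996.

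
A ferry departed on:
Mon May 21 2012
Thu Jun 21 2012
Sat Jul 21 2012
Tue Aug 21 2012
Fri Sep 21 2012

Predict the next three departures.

Each date is the 21st; the gaps (31, 30, 31, 31) track the month lengths.
The rule is the 21st of each month.
Next: October 2012 → Sun Oct 21 2012.
Next: November 2012 → Wed Nov 21 2012.
December 2012: Fri Dec 21 2012.

Sun Oct 21 2012, Wed Nov 21 2012, Fri Dec 21 2012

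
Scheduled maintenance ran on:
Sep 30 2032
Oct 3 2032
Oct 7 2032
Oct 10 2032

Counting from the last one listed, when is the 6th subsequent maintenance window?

Every event lands on a Thursday or Sunday (gaps cycle 3, 4, 3).
So the schedule is: every Thursday and Sunday.
The following Thursday is Oct 14 2032.
Next Sunday: Oct 17 2032.
The following Thursday is Oct 21 2032.
Next Sunday: Oct 24 2032.
The following Thursday is Oct 28 2032.
Next Sunday: Oct 31 2032.

Oct 31 2032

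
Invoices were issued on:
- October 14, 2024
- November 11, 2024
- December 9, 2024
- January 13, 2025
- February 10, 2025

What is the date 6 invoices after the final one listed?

These are Mondays at 28- or 35-day spacing (28, 28, 35, 28).
The pattern: 2nd Monday of the month.
March 2025 — 2nd Monday is March 10, 2025.
April 2025 — 2nd Monday is April 14, 2025.
2nd Monday of May 2025: May 12, 2025.
June 2025 — 2nd Monday is June 9, 2025.
2nd Monday of July 2025: July 14, 2025.
2nd Monday of August 2025: August 11, 2025.

August 11, 2025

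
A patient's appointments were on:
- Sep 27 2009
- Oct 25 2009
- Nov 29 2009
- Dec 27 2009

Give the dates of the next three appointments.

All Sundays; the gaps (28, 35, 28) vary with month length.
This is the last Sunday of each month.
Last Sunday of January 2010: Jan 31 2010.
Last Sunday of February 2010: Feb 28 2010.
March 2010 ends with Sunday Mar 28 2010.

Jan 31 2010, Feb 28 2010, Mar 28 2010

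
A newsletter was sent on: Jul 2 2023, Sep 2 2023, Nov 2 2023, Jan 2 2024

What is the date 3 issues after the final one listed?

Each date is the 2nd; the gaps (62, 61, 61) track the month lengths.
The rule is the 2nd of every 2 months.
Next: March 2024 → Mar 2 2024.
May 2024: May 2 2024.
Next: July 2024 → Jul 2 2024.

Jul 2 2024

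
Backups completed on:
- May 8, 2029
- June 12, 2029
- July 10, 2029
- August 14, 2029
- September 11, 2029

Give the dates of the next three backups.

All dates are Tuesdays, 35, 28, 35, 28 days apart.
Specifically, the 2nd Tuesday of each month.
2nd Tuesday of October 2029: October 9, 2029.
November 2029 — 2nd Tuesday is November 13, 2029.
December 2029 — 2nd Tuesday is December 11, 2029.

October 9, 2029; November 13, 2029; December 11, 2029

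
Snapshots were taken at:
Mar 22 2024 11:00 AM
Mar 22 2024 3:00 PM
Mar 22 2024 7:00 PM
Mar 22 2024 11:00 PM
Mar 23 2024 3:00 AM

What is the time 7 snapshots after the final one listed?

Mar 24 2024 7:00 AM

Gaps: 4, 4, 4, 4 hours — each event is 4 hours after the previous one.
Mar 23 2024 3:00 AM + 4 h = Mar 23 2024 7:00 AM.
Mar 23 2024 7:00 AM + 4 h = Mar 23 2024 11:00 AM.
Mar 23 2024 11:00 AM + 4 h = Mar 23 2024 3:00 PM.
Mar 23 2024 3:00 PM + 4 h = Mar 23 2024 7:00 PM.
Mar 23 2024 7:00 PM + 4 h = Mar 23 2024 11:00 PM.
Mar 23 2024 11:00 PM + 4 h = Mar 24 2024 3:00 AM.
Mar 24 2024 3:00 AM + 4 h = Mar 24 2024 7:00 AM.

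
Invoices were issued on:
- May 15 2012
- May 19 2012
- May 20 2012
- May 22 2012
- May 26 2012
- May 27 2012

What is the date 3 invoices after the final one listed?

Jun 3 2012

Every event lands on a Tuesday or Saturday or Sunday (gaps cycle 4, 1, 2, 4, 1).
So the schedule is: every Tuesday, Saturday and Sunday.
Next Tuesday: May 29 2012.
Next Saturday: Jun 2 2012.
Next Sunday: Jun 3 2012.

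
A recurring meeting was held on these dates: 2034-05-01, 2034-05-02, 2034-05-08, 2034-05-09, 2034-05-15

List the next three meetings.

2034-05-16, 2034-05-22, 2034-05-23

Gaps: 1, 6, 1, 6 days — not constant, but cyclic with period 2.
The events fall on every Monday and Tuesday.
The following Tuesday is 2034-05-16.
Next Monday: 2034-05-22.
The following Tuesday is 2034-05-23.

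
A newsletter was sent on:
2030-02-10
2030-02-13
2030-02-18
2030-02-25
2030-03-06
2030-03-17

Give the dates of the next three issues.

The spacing grows by 2 each time: 3, 5, 7, 9, 11 days.
Next gap: 13 days. 2030-03-17 + 13 days = 2030-03-30.
Next gap: 15 days. 2030-03-30 + 15 days = 2030-04-14.
Next gap: 17 days. 2030-04-14 + 17 days = 2030-05-01.

2030-03-30, 2030-04-14, 2030-05-01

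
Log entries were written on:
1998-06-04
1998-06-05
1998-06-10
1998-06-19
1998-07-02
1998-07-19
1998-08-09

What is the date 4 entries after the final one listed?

Intervals are 1, 5, 9, 13, 17, 21 days — an arithmetic progression with common difference 4.
Next gap: 25 days. 1998-08-09 + 25 days = 1998-09-03.
Next gap: 29 days. 1998-09-03 + 29 days = 1998-10-02.
Next gap: 33 days. 1998-10-02 + 33 days = 1998-11-04.
Next gap: 37 days. 1998-11-04 + 37 days = 1998-12-11.

1998-12-11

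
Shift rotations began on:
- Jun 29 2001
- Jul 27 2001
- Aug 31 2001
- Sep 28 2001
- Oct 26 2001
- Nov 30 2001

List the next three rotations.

Dec 28 2001, Jan 25 2002, Feb 22 2002

Every date is a Friday; gaps 28, 35, 28, 28, 35 days.
Each is the last Friday of its month (at least one falls on the 29th or later, ruling out '4th Friday').
December 2001 ends with Friday Dec 28 2001.
Last Friday of January 2002: Jan 25 2002.
Last Friday of February 2002: Feb 22 2002.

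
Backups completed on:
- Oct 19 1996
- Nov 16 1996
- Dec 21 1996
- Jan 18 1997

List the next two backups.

Gaps: 28, 35, 28 days — a mix of 28 and 35. Every date is a Saturday.
Each is the 3rd Saturday of its month.
February 1997 — 3rd Saturday is Feb 15 1997.
March 1997 — 3rd Saturday is Mar 15 1997.

Feb 15 1997, Mar 15 1997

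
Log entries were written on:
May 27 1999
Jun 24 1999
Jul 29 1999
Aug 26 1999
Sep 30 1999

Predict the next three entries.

All Thursdays; the gaps (28, 35, 28, 35) vary with month length.
This is the last Thursday of each month.
October 1999 ends with Thursday Oct 28 1999.
Last Thursday of November 1999: Nov 25 1999.
December 1999 ends with Thursday Dec 30 1999.

Oct 28 1999, Nov 25 1999, Dec 30 1999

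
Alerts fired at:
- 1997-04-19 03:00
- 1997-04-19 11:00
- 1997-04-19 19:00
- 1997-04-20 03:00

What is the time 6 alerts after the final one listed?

1997-04-22 03:00

Spacing: 8, 8, 8 h — constant 8 h.
1997-04-20 03:00 + 8 h = 1997-04-20 11:00.
1997-04-20 11:00 + 8 h = 1997-04-20 19:00.
1997-04-20 19:00 + 8 h = 1997-04-21 03:00.
1997-04-21 03:00 + 8 h = 1997-04-21 11:00.
1997-04-21 11:00 + 8 h = 1997-04-21 19:00.
1997-04-21 19:00 + 8 h = 1997-04-22 03:00.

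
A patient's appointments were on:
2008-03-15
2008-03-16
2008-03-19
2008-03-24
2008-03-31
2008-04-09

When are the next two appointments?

2008-04-20, 2008-05-03

Intervals are 1, 3, 5, 7, 9 days — an arithmetic progression with common difference 2.
Next gap: 11 days. 2008-04-09 + 11 days = 2008-04-20.
Next gap: 13 days. 2008-04-20 + 13 days = 2008-05-03.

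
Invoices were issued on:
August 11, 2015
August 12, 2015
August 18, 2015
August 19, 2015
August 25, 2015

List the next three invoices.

August 26, 2015; September 1, 2015; September 2, 2015

Every event lands on a Tuesday or Wednesday (gaps cycle 1, 6, 1, 6).
So the schedule is: every Tuesday and Wednesday.
Next Wednesday: August 26, 2015.
The following Tuesday is September 1, 2015.
Next Wednesday: September 2, 2015.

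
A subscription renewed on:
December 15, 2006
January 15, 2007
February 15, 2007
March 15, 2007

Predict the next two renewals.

April 15, 2007; May 15, 2007

Each date is the 15th; the gaps (31, 31, 28) track the month lengths.
The rule is the 15th of each month.
Next: April 2007 → April 15, 2007.
Next: May 2007 → May 15, 2007.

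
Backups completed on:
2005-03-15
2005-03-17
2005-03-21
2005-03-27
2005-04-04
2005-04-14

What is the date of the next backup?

2005-04-26

Gaps: 2, 4, 6, 8, 10 days — each gap is 2 larger than the previous one.
Next gap: 12 days. 2005-04-14 + 12 days = 2005-04-26.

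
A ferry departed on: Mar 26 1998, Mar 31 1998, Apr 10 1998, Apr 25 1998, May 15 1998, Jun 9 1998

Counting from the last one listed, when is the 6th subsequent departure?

The spacing grows by 5 each time: 5, 10, 15, 20, 25 days.
Next gap: 30 days. Jun 9 1998 + 30 days = Jul 9 1998.
Next gap: 35 days. Jul 9 1998 + 35 days = Aug 13 1998.
Next gap: 40 days. Aug 13 1998 + 40 days = Sep 22 1998.
Next gap: 45 days. Sep 22 1998 + 45 days = Nov 6 1998.
Next gap: 50 days. Nov 6 1998 + 50 days = Dec 26 1998.
Next gap: 55 days. Dec 26 1998 + 55 days = Feb 19 1999.

Feb 19 1999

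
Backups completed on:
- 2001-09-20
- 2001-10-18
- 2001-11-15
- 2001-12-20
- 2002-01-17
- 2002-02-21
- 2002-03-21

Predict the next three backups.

All dates are Thursdays, 28, 28, 35, 28, 35, 28 days apart.
Specifically, the 3rd Thursday of each month.
April 2002 — 3rd Thursday is 2002-04-18.
3rd Thursday of May 2002: 2002-05-16.
3rd Thursday of June 2002: 2002-06-20.

2002-04-18, 2002-05-16, 2002-06-20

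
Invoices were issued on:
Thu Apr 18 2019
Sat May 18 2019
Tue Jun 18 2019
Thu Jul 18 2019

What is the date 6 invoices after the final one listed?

Sat Jan 18 2020

Gaps: 30, 31, 30 days — not constant. Every event is on the 18th of the month.
Pattern: the 18th of each month.
August 2019: Sun Aug 18 2019.
September 2019: Wed Sep 18 2019.
Next: October 2019 → Fri Oct 18 2019.
November 2019: Mon Nov 18 2019.
Next: December 2019 → Wed Dec 18 2019.
January 2020: Sat Jan 18 2020.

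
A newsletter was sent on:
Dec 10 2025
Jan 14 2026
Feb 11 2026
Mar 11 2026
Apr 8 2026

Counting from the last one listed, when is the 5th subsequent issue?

All dates are Wednesdays, 35, 28, 28, 28 days apart.
Specifically, the 2nd Wednesday of each month.
May 2026 — 2nd Wednesday is May 13 2026.
2nd Wednesday of June 2026: Jun 10 2026.
July 2026 — 2nd Wednesday is Jul 8 2026.
2nd Wednesday of August 2026: Aug 12 2026.
September 2026 — 2nd Wednesday is Sep 9 2026.

Sep 9 2026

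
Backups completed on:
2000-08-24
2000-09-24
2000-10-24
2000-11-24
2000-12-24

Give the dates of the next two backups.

2001-01-24, 2001-02-24

Gaps: 31, 30, 31, 30 days — not constant. Every event is on the 24th of the month.
Pattern: the 24th of each month.
Next: January 2001 → 2001-01-24.
February 2001: 2001-02-24.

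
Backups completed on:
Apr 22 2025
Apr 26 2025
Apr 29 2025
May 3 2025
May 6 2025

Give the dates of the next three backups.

May 10 2025, May 13 2025, May 17 2025

Gaps: 4, 3, 4, 3 days — not constant, but cyclic with period 2.
The events fall on every Tuesday and Saturday.
Next Saturday: May 10 2025.
The following Tuesday is May 13 2025.
The following Saturday is May 17 2025.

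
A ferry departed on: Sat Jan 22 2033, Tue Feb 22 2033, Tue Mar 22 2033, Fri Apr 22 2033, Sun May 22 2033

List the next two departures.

Wed Jun 22 2033, Fri Jul 22 2033

Each date is the 22nd; the gaps (31, 28, 31, 30) track the month lengths.
The rule is the 22nd of each month.
June 2033: Wed Jun 22 2033.
July 2033: Fri Jul 22 2033.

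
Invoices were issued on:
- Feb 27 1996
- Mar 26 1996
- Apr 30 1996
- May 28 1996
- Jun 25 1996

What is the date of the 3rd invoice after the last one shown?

All Tuesdays; the gaps (28, 35, 28, 28) vary with month length.
This is the last Tuesday of each month.
July 1996 ends with Tuesday Jul 30 1996.
Last Tuesday of August 1996: Aug 27 1996.
Last Tuesday of September 1996: Sep 24 1996.

Sep 24 1996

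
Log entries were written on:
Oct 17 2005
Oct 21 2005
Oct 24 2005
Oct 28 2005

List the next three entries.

Gaps: 4, 3, 4 days — not constant, but cyclic with period 2.
The events fall on every Monday and Friday.
The following Monday is Oct 31 2005.
The following Friday is Nov 4 2005.
The following Monday is Nov 7 2005.

Oct 31 2005, Nov 4 2005, Nov 7 2005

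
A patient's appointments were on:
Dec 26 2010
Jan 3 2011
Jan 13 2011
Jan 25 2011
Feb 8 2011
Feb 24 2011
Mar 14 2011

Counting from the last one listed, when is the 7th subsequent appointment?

Sep 12 2011

Intervals are 8, 10, 12, 14, 16, 18 days — an arithmetic progression with common difference 2.
Next gap: 20 days. Mar 14 2011 + 20 days = Apr 3 2011.
Next gap: 22 days. Apr 3 2011 + 22 days = Apr 25 2011.
Next gap: 24 days. Apr 25 2011 + 24 days = May 19 2011.
Next gap: 26 days. May 19 2011 + 26 days = Jun 14 2011.
Next gap: 28 days. Jun 14 2011 + 28 days = Jul 12 2011.
Next gap: 30 days. Jul 12 2011 + 30 days = Aug 11 2011.
Next gap: 32 days. Aug 11 2011 + 32 days = Sep 12 2011.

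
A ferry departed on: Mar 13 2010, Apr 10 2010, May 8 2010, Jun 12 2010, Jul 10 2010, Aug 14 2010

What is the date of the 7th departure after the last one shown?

Gaps: 28, 28, 35, 28, 35 days — a mix of 28 and 35. Every date is a Saturday.
Each is the 2nd Saturday of its month.
2nd Saturday of September 2010: Sep 11 2010.
2nd Saturday of October 2010: Oct 9 2010.
November 2010 — 2nd Saturday is Nov 13 2010.
December 2010 — 2nd Saturday is Dec 11 2010.
2nd Saturday of January 2011: Jan 8 2011.
2nd Saturday of February 2011: Feb 12 2011.
2nd Saturday of March 2011: Mar 12 2011.

Mar 12 2011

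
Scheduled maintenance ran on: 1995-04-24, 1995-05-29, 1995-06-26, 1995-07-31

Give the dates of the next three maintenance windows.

1995-08-28, 1995-09-25, 1995-10-30

All Mondays; the gaps (35, 28, 35) vary with month length.
This is the last Monday of each month.
Last Monday of August 1995: 1995-08-28.
September 1995 ends with Monday 1995-09-25.
October 1995 ends with Monday 1995-10-30.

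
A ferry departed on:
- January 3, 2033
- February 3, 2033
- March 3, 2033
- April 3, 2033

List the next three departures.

Each date is the 3rd; the gaps (31, 28, 31) track the month lengths.
The rule is the 3rd of each month.
Next: May 2033 → May 3, 2033.
June 2033: June 3, 2033.
July 2033: July 3, 2033.

May 3, 2033; June 3, 2033; July 3, 2033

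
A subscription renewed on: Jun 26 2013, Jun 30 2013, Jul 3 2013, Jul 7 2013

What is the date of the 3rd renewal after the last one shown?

Every event lands on a Wednesday or Sunday (gaps cycle 4, 3, 4).
So the schedule is: every Wednesday and Sunday.
Next Wednesday: Jul 10 2013.
Next Sunday: Jul 14 2013.
The following Wednesday is Jul 17 2013.

Jul 17 2013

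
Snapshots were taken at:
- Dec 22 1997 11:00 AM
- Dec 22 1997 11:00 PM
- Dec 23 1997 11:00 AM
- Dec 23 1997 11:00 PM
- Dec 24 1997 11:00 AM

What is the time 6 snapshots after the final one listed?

Dec 27 1997 11:00 AM

Gaps: 12, 12, 12, 12 hours — each event is 12 hours after the previous one.
Dec 24 1997 11:00 AM + 12 h = Dec 24 1997 11:00 PM.
Dec 24 1997 11:00 PM + 12 h = Dec 25 1997 11:00 AM.
Dec 25 1997 11:00 AM + 12 h = Dec 25 1997 11:00 PM.
Dec 25 1997 11:00 PM + 12 h = Dec 26 1997 11:00 AM.
Dec 26 1997 11:00 AM + 12 h = Dec 26 1997 11:00 PM.
Dec 26 1997 11:00 PM + 12 h = Dec 27 1997 11:00 AM.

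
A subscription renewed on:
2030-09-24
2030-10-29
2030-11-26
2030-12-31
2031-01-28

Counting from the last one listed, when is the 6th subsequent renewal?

2031-07-29

These are Tuesdays with 35, 28, 35, 28-day gaps.
Each is the final Tuesday of its month — 2030-10-29 is past the 28th, so '4th Tuesday' doesn't fit.
Last Tuesday of February 2031: 2031-02-25.
Last Tuesday of March 2031: 2031-03-25.
April 2031 ends with Tuesday 2031-04-29.
May 2031 ends with Tuesday 2031-05-27.
Last Tuesday of June 2031: 2031-06-24.
Last Tuesday of July 2031: 2031-07-29.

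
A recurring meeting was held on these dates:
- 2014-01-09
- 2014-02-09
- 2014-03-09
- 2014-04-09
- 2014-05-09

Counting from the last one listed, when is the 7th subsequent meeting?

Each date is the 9th; the gaps (31, 28, 31, 30) track the month lengths.
The rule is the 9th of each month.
Next: June 2014 → 2014-06-09.
Next: July 2014 → 2014-07-09.
Next: August 2014 → 2014-08-09.
September 2014: 2014-09-09.
October 2014: 2014-10-09.
November 2014: 2014-11-09.
December 2014: 2014-12-09.

2014-12-09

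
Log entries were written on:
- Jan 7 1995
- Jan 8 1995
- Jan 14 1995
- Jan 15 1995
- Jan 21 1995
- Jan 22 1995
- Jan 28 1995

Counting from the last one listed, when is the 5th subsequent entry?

Feb 12 1995

Every event lands on a Saturday or Sunday (gaps cycle 1, 6, 1, 6, 1, 6).
So the schedule is: every Saturday and Sunday.
Next Sunday: Jan 29 1995.
The following Saturday is Feb 4 1995.
The following Sunday is Feb 5 1995.
Next Saturday: Feb 11 1995.
Next Sunday: Feb 12 1995.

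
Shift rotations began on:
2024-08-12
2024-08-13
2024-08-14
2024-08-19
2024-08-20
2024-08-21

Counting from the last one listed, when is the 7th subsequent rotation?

Every event lands on a Monday or Tuesday or Wednesday (gaps cycle 1, 1, 5, 1, 1).
So the schedule is: every Monday, Tuesday and Wednesday.
The following Monday is 2024-08-26.
Next Tuesday: 2024-08-27.
Next Wednesday: 2024-08-28.
Next Monday: 2024-09-02.
Next Tuesday: 2024-09-03.
The following Wednesday is 2024-09-04.
The following Monday is 2024-09-09.

2024-09-09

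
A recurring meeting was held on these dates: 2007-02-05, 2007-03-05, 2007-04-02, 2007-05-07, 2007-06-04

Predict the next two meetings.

Gaps: 28, 28, 35, 28 days — a mix of 28 and 35. Every date is a Monday.
Each is the 1st Monday of its month.
July 2007 — 1st Monday is 2007-07-02.
August 2007 — 1st Monday is 2007-08-06.

2007-07-02, 2007-08-06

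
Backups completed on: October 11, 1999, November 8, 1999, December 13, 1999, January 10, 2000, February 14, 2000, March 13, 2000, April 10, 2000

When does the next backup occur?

Gaps: 28, 35, 28, 35, 28, 28 days — a mix of 28 and 35. Every date is a Monday.
Each is the 2nd Monday of its month.
2nd Monday of May 2000: May 8, 2000.

May 8, 2000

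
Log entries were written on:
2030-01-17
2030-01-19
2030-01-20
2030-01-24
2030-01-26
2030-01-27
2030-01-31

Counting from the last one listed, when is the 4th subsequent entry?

2030-02-09

The gap pattern 2, 1, 4, 2, 1, 4 repeats every 3 events.
These are the Thursdays, Saturdays and Sundays of each week.
The following Saturday is 2030-02-02.
Next Sunday: 2030-02-03.
The following Thursday is 2030-02-07.
The following Saturday is 2030-02-09.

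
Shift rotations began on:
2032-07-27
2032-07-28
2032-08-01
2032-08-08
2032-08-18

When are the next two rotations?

Gaps: 1, 4, 7, 10 days — each gap is 3 larger than the previous one.
Next gap: 13 days. 2032-08-18 + 13 days = 2032-08-31.
Next gap: 16 days. 2032-08-31 + 16 days = 2032-09-16.

2032-08-31, 2032-09-16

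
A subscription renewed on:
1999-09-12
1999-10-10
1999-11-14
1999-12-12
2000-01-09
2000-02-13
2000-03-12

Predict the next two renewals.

Gaps: 28, 35, 28, 28, 35, 28 days — a mix of 28 and 35. Every date is a Sunday.
Each is the 2nd Sunday of its month.
April 2000 — 2nd Sunday is 2000-04-09.
May 2000 — 2nd Sunday is 2000-05-14.

2000-04-09, 2000-05-14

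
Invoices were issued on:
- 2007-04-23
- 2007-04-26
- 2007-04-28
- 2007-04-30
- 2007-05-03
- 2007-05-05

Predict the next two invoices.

2007-05-07, 2007-05-10

Every event lands on a Monday or Thursday or Saturday (gaps cycle 3, 2, 2, 3, 2).
So the schedule is: every Monday, Thursday and Saturday.
Next Monday: 2007-05-07.
Next Thursday: 2007-05-10.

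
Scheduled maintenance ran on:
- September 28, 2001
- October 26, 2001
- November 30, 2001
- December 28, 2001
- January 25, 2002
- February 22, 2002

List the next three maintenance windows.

March 29, 2002; April 26, 2002; May 31, 2002

These are Fridays with 28, 35, 28, 28, 28-day gaps.
Each is the final Friday of its month — November 30, 2001 is past the 28th, so '4th Friday' doesn't fit.
March 2002 ends with Friday March 29, 2002.
Last Friday of April 2002: April 26, 2002.
May 2002 ends with Friday May 31, 2002.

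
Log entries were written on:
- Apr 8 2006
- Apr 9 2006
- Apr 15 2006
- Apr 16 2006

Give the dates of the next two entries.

The gap pattern 1, 6, 1 repeats every 2 events.
These are the Saturdays and Sundays of each week.
The following Saturday is Apr 22 2006.
The following Sunday is Apr 23 2006.

Apr 22 2006, Apr 23 2006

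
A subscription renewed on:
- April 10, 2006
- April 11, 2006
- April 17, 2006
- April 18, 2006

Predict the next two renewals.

April 24, 2006; April 25, 2006

Every event lands on a Monday or Tuesday (gaps cycle 1, 6, 1).
So the schedule is: every Monday and Tuesday.
Next Monday: April 24, 2006.
Next Tuesday: April 25, 2006.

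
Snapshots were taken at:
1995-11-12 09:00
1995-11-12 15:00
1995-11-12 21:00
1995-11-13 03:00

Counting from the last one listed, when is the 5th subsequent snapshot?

Gaps: 6, 6, 6 hours — each event is 6 hours after the previous one.
1995-11-13 03:00 + 6 h = 1995-11-13 09:00.
1995-11-13 09:00 + 6 h = 1995-11-13 15:00.
1995-11-13 15:00 + 6 h = 1995-11-13 21:00.
1995-11-13 21:00 + 6 h = 1995-11-14 03:00.
1995-11-14 03:00 + 6 h = 1995-11-14 09:00.

1995-11-14 09:00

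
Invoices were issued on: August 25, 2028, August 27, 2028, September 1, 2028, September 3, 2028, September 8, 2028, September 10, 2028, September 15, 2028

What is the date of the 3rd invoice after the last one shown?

The gap pattern 2, 5, 2, 5, 2, 5 repeats every 2 events.
These are the Fridays and Sundays of each week.
The following Sunday is September 17, 2028.
Next Friday: September 22, 2028.
Next Sunday: September 24, 2028.

September 24, 2028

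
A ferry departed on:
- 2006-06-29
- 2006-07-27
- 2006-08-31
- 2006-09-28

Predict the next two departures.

All Thursdays; the gaps (28, 35, 28) vary with month length.
This is the last Thursday of each month.
October 2006 ends with Thursday 2006-10-26.
Last Thursday of November 2006: 2006-11-30.

2006-10-26, 2006-11-30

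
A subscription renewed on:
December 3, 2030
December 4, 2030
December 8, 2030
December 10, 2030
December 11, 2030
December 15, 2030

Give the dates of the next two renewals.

December 17, 2030; December 18, 2030

Gaps: 1, 4, 2, 1, 4 days — not constant, but cyclic with period 3.
The events fall on every Tuesday, Wednesday and Sunday.
The following Tuesday is December 17, 2030.
The following Wednesday is December 18, 2030.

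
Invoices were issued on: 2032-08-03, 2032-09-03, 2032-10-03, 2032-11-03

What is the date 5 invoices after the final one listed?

2033-04-03

Each date is the 3rd; the gaps (31, 30, 31) track the month lengths.
The rule is the 3rd of each month.
Next: December 2032 → 2032-12-03.
Next: January 2033 → 2033-01-03.
February 2033: 2033-02-03.
March 2033: 2033-03-03.
Next: April 2033 → 2033-04-03.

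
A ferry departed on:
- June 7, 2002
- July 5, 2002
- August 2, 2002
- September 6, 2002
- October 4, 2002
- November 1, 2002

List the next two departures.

December 6, 2002; January 3, 2003

All dates are Fridays, 28, 28, 35, 28, 28 days apart.
Specifically, the 1st Friday of each month.
December 2002 — 1st Friday is December 6, 2002.
1st Friday of January 2003: January 3, 2003.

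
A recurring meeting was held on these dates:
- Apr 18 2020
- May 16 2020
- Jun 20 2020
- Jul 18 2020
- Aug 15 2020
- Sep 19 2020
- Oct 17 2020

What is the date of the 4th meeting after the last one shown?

Feb 20 2021

All dates are Saturdays, 28, 35, 28, 28, 35, 28 days apart.
Specifically, the 3rd Saturday of each month.
3rd Saturday of November 2020: Nov 21 2020.
December 2020 — 3rd Saturday is Dec 19 2020.
3rd Saturday of January 2021: Jan 16 2021.
3rd Saturday of February 2021: Feb 20 2021.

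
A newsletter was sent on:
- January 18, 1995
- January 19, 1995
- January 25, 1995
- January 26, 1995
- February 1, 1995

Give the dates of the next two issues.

Every event lands on a Wednesday or Thursday (gaps cycle 1, 6, 1, 6).
So the schedule is: every Wednesday and Thursday.
Next Thursday: February 2, 1995.
Next Wednesday: February 8, 1995.

February 2, 1995; February 8, 1995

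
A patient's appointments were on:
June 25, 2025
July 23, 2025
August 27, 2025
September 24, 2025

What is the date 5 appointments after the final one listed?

All dates are Wednesdays, 28, 35, 28 days apart.
Specifically, the 4th Wednesday of each month.
4th Wednesday of October 2025: October 22, 2025.
November 2025 — 4th Wednesday is November 26, 2025.
4th Wednesday of December 2025: December 24, 2025.
4th Wednesday of January 2026: January 28, 2026.
February 2026 — 4th Wednesday is February 25, 2026.

February 25, 2026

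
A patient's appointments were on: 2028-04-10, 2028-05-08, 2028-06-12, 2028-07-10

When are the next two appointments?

2028-08-14, 2028-09-11

All dates are Mondays, 28, 35, 28 days apart.
Specifically, the 2nd Monday of each month.
August 2028 — 2nd Monday is 2028-08-14.
2nd Monday of September 2028: 2028-09-11.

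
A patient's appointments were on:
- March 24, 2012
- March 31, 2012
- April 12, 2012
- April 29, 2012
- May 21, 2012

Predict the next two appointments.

The spacing grows by 5 each time: 7, 12, 17, 22 days.
Next gap: 27 days. May 21, 2012 + 27 days = June 17, 2012.
Next gap: 32 days. June 17, 2012 + 32 days = July 19, 2012.

June 17, 2012; July 19, 2012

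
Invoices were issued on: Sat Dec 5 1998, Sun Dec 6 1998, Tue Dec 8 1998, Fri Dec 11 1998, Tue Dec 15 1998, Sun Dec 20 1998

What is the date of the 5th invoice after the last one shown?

Gaps: 1, 2, 3, 4, 5 days — each gap is 1 larger than the previous one.
Next gap: 6 days. Sun Dec 20 1998 + 6 days = Sat Dec 26 1998.
Next gap: 7 days. Sat Dec 26 1998 + 7 days = Sat Jan 2 1999.
Next gap: 8 days. Sat Jan 2 1999 + 8 days = Sun Jan 10 1999.
Next gap: 9 days. Sun Jan 10 1999 + 9 days = Tue Jan 19 1999.
Next gap: 10 days. Tue Jan 19 1999 + 10 days = Fri Jan 29 1999.

Fri Jan 29 1999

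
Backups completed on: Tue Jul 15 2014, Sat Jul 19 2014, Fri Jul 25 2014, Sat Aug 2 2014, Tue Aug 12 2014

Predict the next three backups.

Sun Aug 24 2014, Sun Sep 7 2014, Tue Sep 23 2014

Intervals are 4, 6, 8, 10 days — an arithmetic progression with common difference 2.
Next gap: 12 days. Tue Aug 12 2014 + 12 days = Sun Aug 24 2014.
Next gap: 14 days. Sun Aug 24 2014 + 14 days = Sun Sep 7 2014.
Next gap: 16 days. Sun Sep 7 2014 + 16 days = Tue Sep 23 2014.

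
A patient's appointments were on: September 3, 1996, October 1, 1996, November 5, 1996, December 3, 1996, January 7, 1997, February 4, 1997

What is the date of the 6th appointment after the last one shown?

August 5, 1997

Gaps: 28, 35, 28, 35, 28 days — a mix of 28 and 35. Every date is a Tuesday.
Each is the 1st Tuesday of its month.
1st Tuesday of March 1997: March 4, 1997.
1st Tuesday of April 1997: April 1, 1997.
1st Tuesday of May 1997: May 6, 1997.
June 1997 — 1st Tuesday is June 3, 1997.
July 1997 — 1st Tuesday is July 1, 1997.
1st Tuesday of August 1997: August 5, 1997.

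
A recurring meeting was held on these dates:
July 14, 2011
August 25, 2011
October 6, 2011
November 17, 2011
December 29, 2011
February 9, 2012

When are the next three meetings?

The spacing is 42, 42, 42, 42, 42 days — always 42 days.
February 9, 2012 + 42 days = March 22, 2012.
March 22, 2012 + 42 days = May 3, 2012.
May 3, 2012 + 42 days = June 14, 2012.

March 22, 2012; May 3, 2012; June 14, 2012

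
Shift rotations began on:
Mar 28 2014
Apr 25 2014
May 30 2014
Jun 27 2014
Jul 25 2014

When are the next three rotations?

All Fridays; the gaps (28, 35, 28, 28) vary with month length.
This is the last Friday of each month.
August 2014 ends with Friday Aug 29 2014.
September 2014 ends with Friday Sep 26 2014.
Last Friday of October 2014: Oct 31 2014.

Aug 29 2014, Sep 26 2014, Oct 31 2014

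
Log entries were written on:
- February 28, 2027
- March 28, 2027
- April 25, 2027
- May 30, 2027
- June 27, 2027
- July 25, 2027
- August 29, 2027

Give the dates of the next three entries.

These are Sundays with 28, 28, 35, 28, 28, 35-day gaps.
Each is the final Sunday of its month — May 30, 2027 is past the 28th, so '4th Sunday' doesn't fit.
September 2027 ends with Sunday September 26, 2027.
Last Sunday of October 2027: October 31, 2027.
Last Sunday of November 2027: November 28, 2027.

September 26, 2027; October 31, 2027; November 28, 2027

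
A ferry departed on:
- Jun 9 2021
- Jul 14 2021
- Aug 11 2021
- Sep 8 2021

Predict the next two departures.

Gaps: 35, 28, 28 days — a mix of 28 and 35. Every date is a Wednesday.
Each is the 2nd Wednesday of its month.
October 2021 — 2nd Wednesday is Oct 13 2021.
November 2021 — 2nd Wednesday is Nov 10 2021.

Oct 13 2021, Nov 10 2021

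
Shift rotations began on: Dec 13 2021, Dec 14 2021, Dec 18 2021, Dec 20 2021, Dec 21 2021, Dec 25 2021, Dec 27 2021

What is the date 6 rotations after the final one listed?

Jan 10 2022

Every event lands on a Monday or Tuesday or Saturday (gaps cycle 1, 4, 2, 1, 4, 2).
So the schedule is: every Monday, Tuesday and Saturday.
The following Tuesday is Dec 28 2021.
The following Saturday is Jan 1 2022.
Next Monday: Jan 3 2022.
Next Tuesday: Jan 4 2022.
Next Saturday: Jan 8 2022.
Next Monday: Jan 10 2022.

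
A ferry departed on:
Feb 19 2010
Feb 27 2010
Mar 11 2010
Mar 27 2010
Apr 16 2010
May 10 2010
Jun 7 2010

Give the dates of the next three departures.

Gaps: 8, 12, 16, 20, 24, 28 days — each gap is 4 larger than the previous one.
Next gap: 32 days. Jun 7 2010 + 32 days = Jul 9 2010.
Next gap: 36 days. Jul 9 2010 + 36 days = Aug 14 2010.
Next gap: 40 days. Aug 14 2010 + 40 days = Sep 23 2010.

Jul 9 2010, Aug 14 2010, Sep 23 2010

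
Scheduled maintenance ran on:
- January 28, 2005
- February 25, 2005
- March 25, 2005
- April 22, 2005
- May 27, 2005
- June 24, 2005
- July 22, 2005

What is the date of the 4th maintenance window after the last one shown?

All dates are Fridays, 28, 28, 28, 35, 28, 28 days apart.
Specifically, the 4th Friday of each month.
August 2005 — 4th Friday is August 26, 2005.
4th Friday of September 2005: September 23, 2005.
4th Friday of October 2005: October 28, 2005.
4th Friday of November 2005: November 25, 2005.

November 25, 2005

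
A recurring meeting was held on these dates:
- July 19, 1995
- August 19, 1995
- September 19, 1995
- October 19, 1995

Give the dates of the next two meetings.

Gaps: 31, 31, 30 days — not constant. Every event is on the 19th of the month.
Pattern: the 19th of each month.
Next: November 1995 → November 19, 1995.
Next: December 1995 → December 19, 1995.

November 19, 1995; December 19, 1995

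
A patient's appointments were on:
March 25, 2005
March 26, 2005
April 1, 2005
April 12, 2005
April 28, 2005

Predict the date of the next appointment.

May 19, 2005

Intervals are 1, 6, 11, 16 days — an arithmetic progression with common difference 5.
Next gap: 21 days. April 28, 2005 + 21 days = May 19, 2005.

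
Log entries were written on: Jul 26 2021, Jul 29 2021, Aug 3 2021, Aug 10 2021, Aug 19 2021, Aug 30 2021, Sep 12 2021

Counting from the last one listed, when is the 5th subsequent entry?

Dec 16 2021

Gaps: 3, 5, 7, 9, 11, 13 days — each gap is 2 larger than the previous one.
Next gap: 15 days. Sep 12 2021 + 15 days = Sep 27 2021.
Next gap: 17 days. Sep 27 2021 + 17 days = Oct 14 2021.
Next gap: 19 days. Oct 14 2021 + 19 days = Nov 2 2021.
Next gap: 21 days. Nov 2 2021 + 21 days = Nov 23 2021.
Next gap: 23 days. Nov 23 2021 + 23 days = Dec 16 2021.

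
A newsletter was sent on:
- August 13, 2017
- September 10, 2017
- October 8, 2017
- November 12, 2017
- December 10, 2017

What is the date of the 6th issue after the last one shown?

June 10, 2018

Gaps: 28, 28, 35, 28 days — a mix of 28 and 35. Every date is a Sunday.
Each is the 2nd Sunday of its month.
2nd Sunday of January 2018: January 14, 2018.
February 2018 — 2nd Sunday is February 11, 2018.
March 2018 — 2nd Sunday is March 11, 2018.
April 2018 — 2nd Sunday is April 8, 2018.
2nd Sunday of May 2018: May 13, 2018.
June 2018 — 2nd Sunday is June 10, 2018.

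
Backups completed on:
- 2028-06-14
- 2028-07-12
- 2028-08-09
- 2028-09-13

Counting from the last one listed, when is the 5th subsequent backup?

All dates are Wednesdays, 28, 28, 35 days apart.
Specifically, the 2nd Wednesday of each month.
October 2028 — 2nd Wednesday is 2028-10-11.
November 2028 — 2nd Wednesday is 2028-11-08.
2nd Wednesday of December 2028: 2028-12-13.
2nd Wednesday of January 2029: 2029-01-10.
February 2029 — 2nd Wednesday is 2029-02-14.

2029-02-14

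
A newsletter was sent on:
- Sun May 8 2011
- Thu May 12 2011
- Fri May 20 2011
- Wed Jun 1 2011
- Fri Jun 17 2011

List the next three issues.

Gaps: 4, 8, 12, 16 days — each gap is 4 larger than the previous one.
Next gap: 20 days. Fri Jun 17 2011 + 20 days = Thu Jul 7 2011.
Next gap: 24 days. Thu Jul 7 2011 + 24 days = Sun Jul 31 2011.
Next gap: 28 days. Sun Jul 31 2011 + 28 days = Sun Aug 28 2011.

Thu Jul 7 2011, Sun Jul 31 2011, Sun Aug 28 2011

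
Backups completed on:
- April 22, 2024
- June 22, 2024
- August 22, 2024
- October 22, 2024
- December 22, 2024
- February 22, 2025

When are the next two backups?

Gaps: 61, 61, 61, 61, 62 days — not constant. Every event is on the 22nd of the month.
Pattern: the 22nd of every 2 months.
April 2025: April 22, 2025.
Next: June 2025 → June 22, 2025.

April 22, 2025; June 22, 2025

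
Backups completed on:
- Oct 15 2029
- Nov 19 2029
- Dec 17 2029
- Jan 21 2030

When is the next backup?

Feb 18 2030

All dates are Mondays, 35, 28, 35 days apart.
Specifically, the 3rd Monday of each month.
February 2030 — 3rd Monday is Feb 18 2030.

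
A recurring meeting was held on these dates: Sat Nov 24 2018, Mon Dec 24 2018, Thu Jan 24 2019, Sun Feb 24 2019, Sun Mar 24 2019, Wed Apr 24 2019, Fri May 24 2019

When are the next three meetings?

Mon Jun 24 2019, Wed Jul 24 2019, Sat Aug 24 2019

Each date is the 24th; the gaps (30, 31, 31, 28, 31, 30) track the month lengths.
The rule is the 24th of each month.
June 2019: Mon Jun 24 2019.
July 2019: Wed Jul 24 2019.
Next: August 2019 → Sat Aug 24 2019.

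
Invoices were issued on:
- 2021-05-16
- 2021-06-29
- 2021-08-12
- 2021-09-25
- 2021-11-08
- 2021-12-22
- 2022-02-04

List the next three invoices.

2022-03-20, 2022-05-03, 2022-06-16

Every event comes 44 days after the last (44, 44, 44, 44, 44, 44).
2022-02-04 + 44 days = 2022-03-20.
2022-03-20 + 44 days = 2022-05-03.
2022-05-03 + 44 days = 2022-06-16.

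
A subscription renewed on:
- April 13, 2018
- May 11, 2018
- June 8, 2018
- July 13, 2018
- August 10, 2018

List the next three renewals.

Gaps: 28, 28, 35, 28 days — a mix of 28 and 35. Every date is a Friday.
Each is the 2nd Friday of its month.
September 2018 — 2nd Friday is September 14, 2018.
October 2018 — 2nd Friday is October 12, 2018.
November 2018 — 2nd Friday is November 9, 2018.

September 14, 2018; October 12, 2018; November 9, 2018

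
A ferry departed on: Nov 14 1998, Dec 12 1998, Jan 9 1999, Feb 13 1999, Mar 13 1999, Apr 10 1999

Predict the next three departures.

All dates are Saturdays, 28, 28, 35, 28, 28 days apart.
Specifically, the 2nd Saturday of each month.
May 1999 — 2nd Saturday is May 8 1999.
2nd Saturday of June 1999: Jun 12 1999.
July 1999 — 2nd Saturday is Jul 10 1999.

May 8 1999, Jun 12 1999, Jul 10 1999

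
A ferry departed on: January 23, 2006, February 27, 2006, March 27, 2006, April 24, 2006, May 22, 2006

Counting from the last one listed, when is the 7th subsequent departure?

These are Mondays at 28- or 35-day spacing (35, 28, 28, 28).
The pattern: 4th Monday of the month.
4th Monday of June 2006: June 26, 2006.
4th Monday of July 2006: July 24, 2006.
4th Monday of August 2006: August 28, 2006.
4th Monday of September 2006: September 25, 2006.
October 2006 — 4th Monday is October 23, 2006.
4th Monday of November 2006: November 27, 2006.
4th Monday of December 2006: December 25, 2006.

December 25, 2006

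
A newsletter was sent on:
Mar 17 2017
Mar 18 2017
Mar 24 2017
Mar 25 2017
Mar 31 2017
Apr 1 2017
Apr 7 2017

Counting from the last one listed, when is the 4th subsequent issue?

Gaps: 1, 6, 1, 6, 1, 6 days — not constant, but cyclic with period 2.
The events fall on every Friday and Saturday.
The following Saturday is Apr 8 2017.
The following Friday is Apr 14 2017.
Next Saturday: Apr 15 2017.
Next Friday: Apr 21 2017.

Apr 21 2017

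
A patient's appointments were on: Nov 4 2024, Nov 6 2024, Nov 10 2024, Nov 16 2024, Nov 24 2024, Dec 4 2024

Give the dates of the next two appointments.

Dec 16 2024, Dec 30 2024

The spacing grows by 2 each time: 2, 4, 6, 8, 10 days.
Next gap: 12 days. Dec 4 2024 + 12 days = Dec 16 2024.
Next gap: 14 days. Dec 16 2024 + 14 days = Dec 30 2024.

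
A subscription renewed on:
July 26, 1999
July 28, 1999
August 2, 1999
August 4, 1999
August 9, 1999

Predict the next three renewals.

August 11, 1999; August 16, 1999; August 18, 1999

Gaps: 2, 5, 2, 5 days — not constant, but cyclic with period 2.
The events fall on every Monday and Wednesday.
Next Wednesday: August 11, 1999.
The following Monday is August 16, 1999.
The following Wednesday is August 18, 1999.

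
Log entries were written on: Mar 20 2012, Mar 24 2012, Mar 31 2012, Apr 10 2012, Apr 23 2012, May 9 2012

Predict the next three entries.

Gaps: 4, 7, 10, 13, 16 days — each gap is 3 larger than the previous one.
Next gap: 19 days. May 9 2012 + 19 days = May 28 2012.
Next gap: 22 days. May 28 2012 + 22 days = Jun 19 2012.
Next gap: 25 days. Jun 19 2012 + 25 days = Jul 14 2012.

May 28 2012, Jun 19 2012, Jul 14 2012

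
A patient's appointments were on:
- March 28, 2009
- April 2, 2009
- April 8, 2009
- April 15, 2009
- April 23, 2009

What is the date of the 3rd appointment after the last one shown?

May 23, 2009

The spacing grows by 1 each time: 5, 6, 7, 8 days.
Next gap: 9 days. April 23, 2009 + 9 days = May 2, 2009.
Next gap: 10 days. May 2, 2009 + 10 days = May 12, 2009.
Next gap: 11 days. May 12, 2009 + 11 days = May 23, 2009.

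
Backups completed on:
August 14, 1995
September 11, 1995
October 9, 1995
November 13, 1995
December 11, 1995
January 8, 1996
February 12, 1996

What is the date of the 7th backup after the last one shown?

September 9, 1996

All dates are Mondays, 28, 28, 35, 28, 28, 35 days apart.
Specifically, the 2nd Monday of each month.
March 1996 — 2nd Monday is March 11, 1996.
2nd Monday of April 1996: April 8, 1996.
2nd Monday of May 1996: May 13, 1996.
June 1996 — 2nd Monday is June 10, 1996.
July 1996 — 2nd Monday is July 8, 1996.
August 1996 — 2nd Monday is August 12, 1996.
2nd Monday of September 1996: September 9, 1996.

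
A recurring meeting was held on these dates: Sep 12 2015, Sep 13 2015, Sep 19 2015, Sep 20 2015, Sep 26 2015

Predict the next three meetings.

Gaps: 1, 6, 1, 6 days — not constant, but cyclic with period 2.
The events fall on every Saturday and Sunday.
Next Sunday: Sep 27 2015.
Next Saturday: Oct 3 2015.
The following Sunday is Oct 4 2015.

Sep 27 2015, Oct 3 2015, Oct 4 2015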